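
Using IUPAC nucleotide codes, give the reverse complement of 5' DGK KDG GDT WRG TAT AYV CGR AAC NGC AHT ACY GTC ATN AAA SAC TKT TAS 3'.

5'-STAAMAGTSTTTNATGACRGTADTGCNGTTYCGBRTATACYWAHCCHMMCH-3'

Standard pairs A↔T, G↔C; ambiguity codes pair R↔Y, K↔M, W↔W, S↔S, D↔H, V↔B, N↔N. Complement (HCMMHCCHAWYCATATRBGCYTTGNCGTDATGRCAGTANTTTSTGAMAATS), then reverse for 5'→3'.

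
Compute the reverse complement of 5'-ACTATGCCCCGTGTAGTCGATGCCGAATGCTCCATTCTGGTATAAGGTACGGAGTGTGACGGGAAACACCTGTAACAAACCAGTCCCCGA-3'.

Reading the sequence 3'→5' and pairing each base (A↔T, G↔C) gives the reverse complement directly.

5'-TCGGGGACTGGTTTGTTACAGGTGTTTCCCGTCACACTCCGTACCTTATACCAGAATGGAGCATTCGGCATCGACTACACGGGGCATAGT-3'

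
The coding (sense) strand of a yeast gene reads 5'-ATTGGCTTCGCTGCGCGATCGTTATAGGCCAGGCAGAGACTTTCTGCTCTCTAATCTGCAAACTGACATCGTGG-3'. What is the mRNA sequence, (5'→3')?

5'-AUUGGCUUCGCUGCGCGAUCGUUAUAGGCCAGGCAGAGACUUUCUGCUCUCUAAUCUGCAAACUGACAUCGUGG-3'

The mRNA is synthesized from the template strand, so it matches the coding strand with T replaced by U.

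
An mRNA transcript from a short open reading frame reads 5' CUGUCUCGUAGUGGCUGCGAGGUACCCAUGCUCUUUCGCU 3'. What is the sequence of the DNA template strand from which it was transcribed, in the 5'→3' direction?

Replace U with T to get the coding DNA strand: CTGTCTCGTAGTGGCTGCGAGGTACCCATGCTCTTTCGCT. The template strand is its reverse complement (complement GACAGAGCATCACCGACGCTCCATGGGTACGAGAAAGCGA, then reverse).

5'-AGCGAAAGAGCATGGGTACCTCGCAGCCACTACGAGACAG-3'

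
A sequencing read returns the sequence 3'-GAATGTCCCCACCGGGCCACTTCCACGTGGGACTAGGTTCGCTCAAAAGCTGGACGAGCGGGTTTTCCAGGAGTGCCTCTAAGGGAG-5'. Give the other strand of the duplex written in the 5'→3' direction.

The strand is given 3'→5', so its complement runs 5'→3' in the same left-to-right order: pair each base A↔T, G↔C.

5'-CTTACAGGGGTGGCCCGGTGAAGGTGCACCCTGATCCAAGCGAGTTTTCGACCTGCTCGCCCAAAAGGTCCTCACGGAGATTCCCTC-3'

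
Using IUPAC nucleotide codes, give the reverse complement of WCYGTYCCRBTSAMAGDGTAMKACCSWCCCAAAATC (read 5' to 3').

Standard pairs A↔T, G↔C; ambiguity codes pair R↔Y, M↔K, W↔W, S↔S, B↔V, D↔H. Complement (WGRCARGGYVASTKTCHCATKMTGGSWGGGTTTTAG), then reverse for 5'→3'.

5′-GATTTTGGGWSGGTMKTACHCTKTSAVYGGRACRGW-3′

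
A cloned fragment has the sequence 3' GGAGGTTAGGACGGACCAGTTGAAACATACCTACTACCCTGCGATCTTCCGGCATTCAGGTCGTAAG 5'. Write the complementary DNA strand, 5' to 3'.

5'-CCTCCAATCCTGCCTGGTCAACTTTGTATGGATGATGGGACGCTAGAAGGCCGTAAGTCCAGCATTC-3'

The strand is given 3'→5', so its complement runs 5'→3' in the same left-to-right order: pair each base A↔T, G↔C.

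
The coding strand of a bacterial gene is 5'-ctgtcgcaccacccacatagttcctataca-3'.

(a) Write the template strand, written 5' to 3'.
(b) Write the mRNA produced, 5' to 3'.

(a) The template strand is the reverse complement of the coding strand: complement GACAGCGTGGTGGGTGTATCAAGGATATGT, then reverse.
(b) mRNA matches the coding strand with T→U.

(a) 5′-TGTATAGGAACTATGTGGGTGGTGCGACAG-3′
(b) 5'-CUGUCGCACCACCCACAUAGUUCCUAUACA-3'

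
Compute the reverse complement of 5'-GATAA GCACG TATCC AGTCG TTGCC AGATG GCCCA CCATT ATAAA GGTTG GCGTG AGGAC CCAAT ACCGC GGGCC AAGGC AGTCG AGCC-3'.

5'-GGCTCGACTGCCTTGGCCCGCGGTATTGGGTCCTCACGCCAACCTTTATAATGGTGGGCCATCTGGCAACGACTGGATACGTGCTTATC-3'

Complement each base (A↔T, G↔C): CTATTCGTGCATAGGTCAGCAACGGTCTACCGGGTGGTAATATTTCCAACCGCACTCCTGGGTTATGGCGCCCGGTTCCGTCAGCTCGG. Then reverse.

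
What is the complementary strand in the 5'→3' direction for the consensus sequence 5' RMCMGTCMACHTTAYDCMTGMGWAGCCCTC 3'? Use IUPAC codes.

Standard pairs A↔T, G↔C; ambiguity codes pair R↔Y, M↔K, W↔W, D↔H. Complement (YKGKCAGKTGDAATRHGKACKCWTCGGGAG), then reverse for 5'→3'.

5′-GAGGGCTWCKCAKGHRTAADGTKGACKGKY-3′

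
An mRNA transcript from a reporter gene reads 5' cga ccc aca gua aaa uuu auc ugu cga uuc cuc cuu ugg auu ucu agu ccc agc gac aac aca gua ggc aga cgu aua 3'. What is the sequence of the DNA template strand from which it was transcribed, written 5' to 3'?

Replace U with T to get the coding DNA strand: CGACCCACAGTAAAATTTATCTGTCGATTCCTCCTTTGGATTTCTAGTCCCAGCGACAACACAGTAGGCAGACGTATA. The template strand is its reverse complement (complement GCTGGGTGTCATTTTAAATAGACAGCTAAGGAGGAAACCTAAAGATCAGGGTCGCTGTTGTGTCATCCGTCTGCATAT, then reverse).

5'-TATACGTCTGCCTACTGTGTTGTCGCTGGGACTAGAAATCCAAAGGAGGAATCGACAGATAAATTTTACTGTGGGTCG-3'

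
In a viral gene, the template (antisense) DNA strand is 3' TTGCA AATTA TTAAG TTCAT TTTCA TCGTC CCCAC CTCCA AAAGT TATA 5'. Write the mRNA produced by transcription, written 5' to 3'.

Reading the template 3'→5' as shown, RNA polymerase pairs each base (A→U, T→A, G↔C) to build mRNA 5'→3' directly.

5'-AACGUUUAAUAAUUCAAGUAAAAGUAGCAGGGGUGGAGGUUUUCAAUAU-3'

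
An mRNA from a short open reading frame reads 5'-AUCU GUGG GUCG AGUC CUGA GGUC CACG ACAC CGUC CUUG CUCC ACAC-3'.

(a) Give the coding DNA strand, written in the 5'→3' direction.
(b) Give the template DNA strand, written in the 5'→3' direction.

(a) The coding strand matches the mRNA with U→T.
(b) The template strand is the reverse complement of the coding strand.

(a) 5'-ATCTGTGGGTCGAGTCCTGAGGTCCACGACACCGTCCTTGCTCCACAC-3'
(b) 5'-GTGTGGAGCAAGGACGGTGTCGTGGACCTCAGGACTCGACCCACAGAT-3'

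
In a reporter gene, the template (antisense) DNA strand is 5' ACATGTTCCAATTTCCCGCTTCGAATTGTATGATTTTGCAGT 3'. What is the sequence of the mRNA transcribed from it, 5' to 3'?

The mRNA has the sequence of the coding strand (reverse complement of the template) with T→U. Reverse complement of ACATGTTCCAATTTCCCGCTTCGAATTGTATGATTTTGCAGT is ACTGCAAAATCATACAATTCGAAGCGGGAAATTGGAACATGT; then T→U.

5'-ACUGCAAAAUCAUACAAUUCGAAGCGGGAAAUUGGAACAUGU-3'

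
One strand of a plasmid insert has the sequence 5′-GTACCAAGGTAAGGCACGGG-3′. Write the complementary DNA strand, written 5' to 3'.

5'-CCCGTGCCTTACCTTGGTAC-3'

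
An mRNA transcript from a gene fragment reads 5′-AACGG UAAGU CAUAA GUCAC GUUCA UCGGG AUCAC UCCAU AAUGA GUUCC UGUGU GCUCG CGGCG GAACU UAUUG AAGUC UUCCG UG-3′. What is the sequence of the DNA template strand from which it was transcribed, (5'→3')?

Replace U with T to get the coding DNA strand: AACGGTAAGTCATAAGTCACGTTCATCGGGATCACTCCATAATGAGTTCCTGTGTGCTCGCGGCGGAACTTATTGAAGTCTTCCGTG. The template strand is its reverse complement (complement TTGCCATTCAGTATTCAGTGCAAGTAGCCCTAGTGAGGTATTACTCAAGGACACACGAGCGCCGCCTTGAATAACTTCAGAAGGCAC, then reverse).

5'-CACGGAAGACTTCAATAAGTTCCGCCGCGAGCACACAGGAACTCATTATGGAGTGATCCCGATGAACGTGACTTATGACTTACCGTT-3'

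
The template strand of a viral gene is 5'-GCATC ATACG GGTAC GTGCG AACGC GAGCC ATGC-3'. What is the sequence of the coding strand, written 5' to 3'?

The coding strand is complementary and antiparallel to the template: take the complement (A↔T, G↔C) and reverse.

5'-GCATGGCTCGCGTTCGCACGTACCCGTATGATGC-3'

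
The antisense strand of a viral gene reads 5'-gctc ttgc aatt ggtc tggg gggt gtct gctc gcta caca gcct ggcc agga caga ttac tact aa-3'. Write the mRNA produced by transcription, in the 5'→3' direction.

5'-UUAGUAGUAAUCUGUCCUGGCCAGGCUGUGUAGCGAGCAGACACCCCCCAGACCAAUUGCAAGAGC-3'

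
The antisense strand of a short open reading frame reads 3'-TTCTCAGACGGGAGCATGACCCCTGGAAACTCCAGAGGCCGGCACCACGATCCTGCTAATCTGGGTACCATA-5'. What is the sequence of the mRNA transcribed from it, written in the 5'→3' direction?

5'-AAGAGUCUGCCCUCGUACUGGGGACCUUUGAGGUCUCCGGCCGUGGUGCUAGGACGAUUAGACCCAUGGUAU-3'

Reading the template 3'→5' as shown, RNA polymerase pairs each base (A→U, T→A, G↔C) to build mRNA 5'→3' directly.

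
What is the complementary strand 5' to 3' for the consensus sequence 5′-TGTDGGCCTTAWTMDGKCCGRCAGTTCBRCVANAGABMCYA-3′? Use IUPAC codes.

5′-TRGKVTCTNTBGYVGAACTGYCGGMCHKAWTAAGGCCHACA-3′

Standard pairs A↔T, G↔C; ambiguity codes pair R↔Y, M↔K, W↔W, B↔V, D↔H, N↔N. Complement (ACAHCCGGAATWAKHCMGGCYGTCAAGVYGBTNTCTVKGRT), then reverse for 5'→3'.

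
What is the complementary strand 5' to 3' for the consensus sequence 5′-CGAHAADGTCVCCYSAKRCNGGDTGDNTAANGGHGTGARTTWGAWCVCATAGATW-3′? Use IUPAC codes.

5'-WATCTATGBGWTCWAAYTCACDCCNTTANHCAHCCNGYMTSRGGBGACHTTDTCG-3'

Standard pairs A↔T, G↔C; ambiguity codes pair R↔Y, K↔M, W↔W, S↔S, D↔H, V↔B, N↔N. Complement (GCTDTTHCAGBGGRSTMYGNCCHACHNATTNCCDCACTYAAWCTWGBGTATCTAW), then reverse for 5'→3'.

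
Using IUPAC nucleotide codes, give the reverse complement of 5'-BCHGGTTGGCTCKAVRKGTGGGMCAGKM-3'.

Standard pairs A↔T, G↔C; ambiguity codes pair R↔Y, M↔K, B↔V, H↔D. Complement (VGDCCAACCGAGMTBYMCACCCKGTCMK), then reverse for 5'→3'.

5′-KMCTGKCCCACMYBTMGAGCCAACCDGV-3′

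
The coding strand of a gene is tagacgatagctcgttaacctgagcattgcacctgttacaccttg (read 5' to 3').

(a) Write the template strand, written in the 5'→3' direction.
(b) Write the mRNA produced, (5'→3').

(a) The template strand is the reverse complement of the coding strand: complement ATCTGCTATCGAGCAATTGGACTCGTAACGTGGACAATGTGGAAC, then reverse.
(b) mRNA matches the coding strand with T→U.

(a) 5'-CAAGGTGTAACAGGTGCAATGCTCAGGTTAACGAGCTATCGTCTA-3'
(b) 5'-UAGACGAUAGCUCGUUAACCUGAGCAUUGCACCUGUUACACCUUG-3'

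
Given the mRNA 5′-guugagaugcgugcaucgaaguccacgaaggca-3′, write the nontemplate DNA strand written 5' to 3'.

5'-GTTGAGATGCGTGCATCGAAGTCCACGAAGGCA-3'

The coding DNA strand has the same 5'→3' sequence as the mRNA with U replaced by T.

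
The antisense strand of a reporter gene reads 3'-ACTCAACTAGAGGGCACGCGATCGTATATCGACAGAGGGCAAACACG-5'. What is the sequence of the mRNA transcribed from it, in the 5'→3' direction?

Reading the template 3'→5' as shown, RNA polymerase pairs each base (A→U, T→A, G↔C) to build mRNA 5'→3' directly.

5'-UGAGUUGAUCUCCCGUGCGCUAGCAUAUAGCUGUCUCCCGUUUGUGC-3'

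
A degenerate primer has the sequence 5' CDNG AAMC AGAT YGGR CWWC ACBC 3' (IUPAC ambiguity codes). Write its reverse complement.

5'-GVGTGWWGYCCRATCTGKTTCNHG-3'

Standard pairs A↔T, G↔C; ambiguity codes pair R↔Y, M↔K, W↔W, B↔V, D↔H, N↔N. Complement (GHNCTTKGTCTARCCYGWWGTGVG), then reverse for 5'→3'.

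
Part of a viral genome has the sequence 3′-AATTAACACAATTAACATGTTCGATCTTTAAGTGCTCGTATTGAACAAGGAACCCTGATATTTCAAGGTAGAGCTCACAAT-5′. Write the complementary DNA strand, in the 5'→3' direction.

5'-TTAATTGTGTTAATTGTACAAGCTAGAAATTCACGAGCATAACTTGTTCCTTGGGACTATAAAGTTCCATCTCGAGTGTTA-3'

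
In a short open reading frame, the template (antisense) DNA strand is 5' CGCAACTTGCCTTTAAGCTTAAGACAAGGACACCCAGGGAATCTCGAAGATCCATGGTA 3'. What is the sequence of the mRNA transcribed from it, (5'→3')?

The mRNA has the sequence of the coding strand (reverse complement of the template) with T→U. Reverse complement of CGCAACTTGCCTTTAAGCTTAAGACAAGGACACCCAGGGAATCTCGAAGATCCATGGTA is TACCATGGATCTTCGAGATTCCCTGGGTGTCCTTGTCTTAAGCTTAAAGGCAAGTTGCG; then T→U.

5'-UACCAUGGAUCUUCGAGAUUCCCUGGGUGUCCUUGUCUUAAGCUUAAAGGCAAGUUGCG-3'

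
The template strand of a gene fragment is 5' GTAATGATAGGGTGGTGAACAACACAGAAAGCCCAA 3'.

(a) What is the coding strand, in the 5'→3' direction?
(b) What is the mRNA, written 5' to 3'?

(a) The coding strand is the reverse complement of the template: complement CATTACTATCCCACCACTTGTTGTGTCTTTCGGGTT, then reverse.
(b) mRNA has the coding-strand sequence with T→U.

(a) 5′-TTGGGCTTTCTGTGTTGTTCACCACCCTATCATTAC-3′
(b) 5'-UUGGGCUUUCUGUGUUGUUCACCACCCUAUCAUUAC-3'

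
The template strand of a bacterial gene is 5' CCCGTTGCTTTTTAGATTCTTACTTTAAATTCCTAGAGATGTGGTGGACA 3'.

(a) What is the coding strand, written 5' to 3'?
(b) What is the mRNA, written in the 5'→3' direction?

(a) The coding strand is the reverse complement of the template: complement GGGCAACGAAAAATCTAAGAATGAAATTTAAGGATCTCTACACCACCTGT, then reverse.
(b) mRNA has the coding-strand sequence with T→U.

(a) 5'-TGTCCACCACATCTCTAGGAATTTAAAGTAAGAATCTAAAAAGCAACGGG-3'
(b) 5'-UGUCCACCACAUCUCUAGGAAUUUAAAGUAAGAAUCUAAAAAGCAACGGG-3'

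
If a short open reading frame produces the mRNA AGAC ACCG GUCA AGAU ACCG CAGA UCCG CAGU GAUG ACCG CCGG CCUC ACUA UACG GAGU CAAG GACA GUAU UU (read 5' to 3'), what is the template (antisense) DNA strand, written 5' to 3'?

5'-AAATACTGTCCTTGACTCCGTATAGTGAGGCCGGCGGTCATCACTGCGGATCTGCGGTATCTTGACCGGTGTCT-3'

Replace U with T to get the coding DNA strand: AGACACCGGTCAAGATACCGCAGATCCGCAGTGATGACCGCCGGCCTCACTATACGGAGTCAAGGACAGTATTT. The template strand is its reverse complement (complement TCTGTGGCCAGTTCTATGGCGTCTAGGCGTCACTACTGGCGGCCGGAGTGATATGCCTCAGTTCCTGTCATAAA, then reverse).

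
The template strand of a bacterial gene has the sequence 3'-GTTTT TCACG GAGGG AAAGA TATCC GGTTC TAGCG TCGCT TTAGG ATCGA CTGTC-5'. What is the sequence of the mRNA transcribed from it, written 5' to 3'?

Reading the template 3'→5' as shown, RNA polymerase pairs each base (A→U, T→A, G↔C) to build mRNA 5'→3' directly.

5'-CAAAAAGUGCCUCCCUUUCUAUAGGCCAAGAUCGCAGCGAAAUCCUAGCUGACAG-3'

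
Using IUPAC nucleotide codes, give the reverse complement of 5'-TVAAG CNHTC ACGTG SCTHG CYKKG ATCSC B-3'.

Standard pairs A↔T, G↔C; ambiguity codes pair Y↔R, K↔M, S↔S, B↔V, H↔D, N↔N. Complement (ABTTCGNDAGTGCACSGADCGRMMCTAGSGV), then reverse for 5'→3'.

5'-VGSGATCMMRGCDAGSCACGTGADNGCTTBA-3'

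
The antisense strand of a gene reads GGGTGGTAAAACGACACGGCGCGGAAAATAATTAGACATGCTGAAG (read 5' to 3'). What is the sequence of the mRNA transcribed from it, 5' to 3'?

5'-CUUCAGCAUGUCUAAUUAUUUUCCGCGCCGUGUCGUUUUACCACCC-3'

The mRNA has the sequence of the coding strand (reverse complement of the template) with T→U. Reverse complement of GGGTGGTAAAACGACACGGCGCGGAAAATAATTAGACATGCTGAAG is CTTCAGCATGTCTAATTATTTTCCGCGCCGTGTCGTTTTACCACCC; then T→U.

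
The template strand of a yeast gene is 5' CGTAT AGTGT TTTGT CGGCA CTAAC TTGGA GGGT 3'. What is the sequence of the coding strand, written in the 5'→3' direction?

5'-ACCCTCCAAGTTAGTGCCGACAAAACACTATACG-3'

The coding strand is complementary and antiparallel to the template: take the complement (A↔T, G↔C) and reverse.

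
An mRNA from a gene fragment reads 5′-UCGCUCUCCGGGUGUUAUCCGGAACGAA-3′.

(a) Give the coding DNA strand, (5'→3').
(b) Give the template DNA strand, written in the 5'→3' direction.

(a) 5′-TCGCTCTCCGGGTGTTATCCGGAACGAA-3′
(b) 5'-TTCGTTCCGGATAACACCCGGAGAGCGA-3'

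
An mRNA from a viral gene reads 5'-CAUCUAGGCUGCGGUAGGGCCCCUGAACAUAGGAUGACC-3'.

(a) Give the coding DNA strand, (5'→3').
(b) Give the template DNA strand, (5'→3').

(a) The coding strand matches the mRNA with U→T.
(b) The template strand is the reverse complement of the coding strand.

(a) 5′-CATCTAGGCTGCGGTAGGGCCCCTGAACATAGGATGACC-3′
(b) 5'-GGTCATCCTATGTTCAGGGGCCCTACCGCAGCCTAGATG-3'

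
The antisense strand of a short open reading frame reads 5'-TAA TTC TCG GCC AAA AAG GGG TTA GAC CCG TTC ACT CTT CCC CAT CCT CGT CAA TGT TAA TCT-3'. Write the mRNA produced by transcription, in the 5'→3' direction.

5'-AGAUUAACAUUGACGAGGAUGGGGAAGAGUGAACGGGUCUAACCCCUUUUUGGCCGAGAAUUA-3'

RNA polymerase reads the template 3'→5' and synthesizes mRNA 5'→3' by base-pairing (A→U, T→A, G↔C). The complement of the template is ATTAAGAGCCGGTTTTTCCCCAATCTGGGCAAGTGAGAAGGGGTAGGAGCAGTTACAATTAGA; antiparallel, so 5'→3' the coding strand is AGATTAACATTGACGAGGATGGGGAAGAGTGAACGGGTCTAACCCCTTTTTGGCCGAGAATTA. Replace T with U for the mRNA.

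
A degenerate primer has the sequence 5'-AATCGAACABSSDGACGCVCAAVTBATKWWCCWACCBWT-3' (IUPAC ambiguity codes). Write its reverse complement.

5′-AWVGGTWGGWWMATVABTTGBGCGTCHSSVTGTTCGATT-3′

Standard pairs A↔T, G↔C; ambiguity codes pair K↔M, W↔W, S↔S, B↔V, D↔H. Complement (TTAGCTTGTVSSHCTGCGBGTTBAVTAMWWGGWTGGVWA), then reverse for 5'→3'.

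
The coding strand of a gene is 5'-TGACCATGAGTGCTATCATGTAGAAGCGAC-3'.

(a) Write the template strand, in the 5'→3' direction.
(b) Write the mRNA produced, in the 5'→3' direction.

(a) The template strand is the reverse complement of the coding strand: complement ACTGGTACTCACGATAGTACATCTTCGCTG, then reverse.
(b) mRNA matches the coding strand with T→U.

(a) 5′-GTCGCTTCTACATGATAGCACTCATGGTCA-3′
(b) 5'-UGACCAUGAGUGCUAUCAUGUAGAAGCGAC-3'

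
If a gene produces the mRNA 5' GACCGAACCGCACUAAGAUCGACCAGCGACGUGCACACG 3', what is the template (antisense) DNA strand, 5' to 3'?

5′-CGTGTGCACGTCGCTGGTCGATCTTAGTGCGGTTCGGTC-3′

Replace U with T to get the coding DNA strand: GACCGAACCGCACTAAGATCGACCAGCGACGTGCACACG. The template strand is its reverse complement (complement CTGGCTTGGCGTGATTCTAGCTGGTCGCTGCACGTGTGC, then reverse).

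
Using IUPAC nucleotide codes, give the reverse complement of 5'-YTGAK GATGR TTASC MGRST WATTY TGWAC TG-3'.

5'-CAGTWCARAATWASYCKGSTAAYCATCMTCAR-3'

Standard pairs A↔T, G↔C; ambiguity codes pair R↔Y, M↔K, W↔W, S↔S. Complement (RACTMCTACYAATSGKCYSAWTAARACWTGAC), then reverse for 5'→3'.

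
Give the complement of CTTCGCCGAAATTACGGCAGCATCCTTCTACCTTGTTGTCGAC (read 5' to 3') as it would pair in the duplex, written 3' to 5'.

Base-pairing A↔T, G↔C gives the complement. The complementary strand is antiparallel, so paired with a 5'→3' strand it runs 3'→5'.

3'-GAAGCGGCTTTAATGCCGTCGTAGGAAGATGGAACAACAGCTG-5'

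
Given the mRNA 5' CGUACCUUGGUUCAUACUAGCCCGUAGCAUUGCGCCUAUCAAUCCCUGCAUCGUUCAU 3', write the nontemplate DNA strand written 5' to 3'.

5'-CGTACCTTGGTTCATACTAGCCCGTAGCATTGCGCCTATCAATCCCTGCATCGTTCAT-3'

The coding DNA strand has the same 5'→3' sequence as the mRNA with U replaced by T.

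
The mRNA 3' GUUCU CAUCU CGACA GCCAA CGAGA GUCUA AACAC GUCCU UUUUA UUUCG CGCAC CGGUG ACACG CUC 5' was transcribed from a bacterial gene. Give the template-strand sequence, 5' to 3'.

5′-CAAGAGTAGAGCTGTCGGTTGCTCTCAGATTTGTGCAGGAAAAATAAAGCGCGTGGCCACTGTGCGAG-3′

Written 5'→3' the mRNA is CUCGCACAGUGGCCACGCGCUUUAUUUUUCCUGCACAAAUCUGAGAGCAACCGACAGCUCUACUCUUG, so the coding DNA strand is CTCGCACAGTGGCCACGCGCTTTATTTTTCCTGCACAAATCTGAGAGCAACCGACAGCTCTACTCTTG. The template is its reverse complement.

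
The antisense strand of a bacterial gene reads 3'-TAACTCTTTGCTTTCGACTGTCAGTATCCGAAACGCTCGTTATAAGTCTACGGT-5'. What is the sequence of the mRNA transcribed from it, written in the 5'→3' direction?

Reading the template 3'→5' as shown, RNA polymerase pairs each base (A→U, T→A, G↔C) to build mRNA 5'→3' directly.

5'-AUUGAGAAACGAAAGCUGACAGUCAUAGGCUUUGCGAGCAAUAUUCAGAUGCCA-3'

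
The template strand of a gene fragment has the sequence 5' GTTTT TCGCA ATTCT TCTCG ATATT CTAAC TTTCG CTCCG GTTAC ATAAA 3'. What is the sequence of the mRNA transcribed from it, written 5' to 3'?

5'-UUUAUGUAACCGGAGCGAAAGUUAGAAUAUCGAGAAGAAUUGCGAAAAAC-3'

RNA polymerase reads the template 3'→5' and synthesizes mRNA 5'→3' by base-pairing (A→U, T→A, G↔C). The complement of the template is CAAAAAGCGTTAAGAAGAGCTATAAGATTGAAAGCGAGGCCAATGTATTT; antiparallel, so 5'→3' the coding strand is TTTATGTAACCGGAGCGAAAGTTAGAATATCGAGAAGAATTGCGAAAAAC. Replace T with U for the mRNA.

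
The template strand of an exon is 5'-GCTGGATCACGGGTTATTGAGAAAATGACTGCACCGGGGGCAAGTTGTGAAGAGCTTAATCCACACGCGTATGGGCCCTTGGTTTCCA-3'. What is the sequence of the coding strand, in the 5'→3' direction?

5'-TGGAAACCAAGGGCCCATACGCGTGTGGATTAAGCTCTTCACAACTTGCCCCCGGTGCAGTCATTTTCTCAATAACCCGTGATCCAGC-3'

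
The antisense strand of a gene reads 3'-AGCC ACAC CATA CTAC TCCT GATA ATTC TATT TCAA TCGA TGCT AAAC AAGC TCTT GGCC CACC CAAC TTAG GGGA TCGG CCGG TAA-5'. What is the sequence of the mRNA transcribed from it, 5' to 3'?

Reading the template 3'→5' as shown, RNA polymerase pairs each base (A→U, T→A, G↔C) to build mRNA 5'→3' directly.

5'-UCGGUGUGGUAUGAUGAGGACUAUUAAGAUAAAGUUAGCUACGAUUUGUUCGAGAACCGGGUGGGUUGAAUCCCCUAGCCGGCCAUU-3'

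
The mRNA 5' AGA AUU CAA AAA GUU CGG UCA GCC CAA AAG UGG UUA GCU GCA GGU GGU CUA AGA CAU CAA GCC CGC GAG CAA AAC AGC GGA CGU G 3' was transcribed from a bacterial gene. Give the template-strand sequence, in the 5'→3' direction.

Replace U with T to get the coding DNA strand: AGAATTCAAAAAGTTCGGTCAGCCCAAAAGTGGTTAGCTGCAGGTGGTCTAAGACATCAAGCCCGCGAGCAAAACAGCGGACGTG. The template strand is its reverse complement (complement TCTTAAGTTTTTCAAGCCAGTCGGGTTTTCACCAATCGACGTCCACCAGATTCTGTAGTTCGGGCGCTCGTTTTGTCGCCTGCAC, then reverse).

5'-CACGTCCGCTGTTTTGCTCGCGGGCTTGATGTCTTAGACCACCTGCAGCTAACCACTTTTGGGCTGACCGAACTTTTTGAATTCT-3'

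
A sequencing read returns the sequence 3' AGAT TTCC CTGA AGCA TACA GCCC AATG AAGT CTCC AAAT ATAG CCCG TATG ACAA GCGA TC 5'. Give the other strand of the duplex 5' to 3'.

The strand is given 3'→5', so its complement runs 5'→3' in the same left-to-right order: pair each base A↔T, G↔C.

5'-TCTAAAGGGACTTCGTATGTCGGGTTACTTCAGAGGTTTATATCGGGCATACTGTTCGCTAG-3'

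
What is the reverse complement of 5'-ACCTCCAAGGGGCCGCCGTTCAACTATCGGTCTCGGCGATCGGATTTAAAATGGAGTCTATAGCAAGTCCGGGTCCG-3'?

5'-CGGACCCGGACTTGCTATAGACTCCATTTTAAATCCGATCGCCGAGACCGATAGTTGAACGGCGGCCCCTTGGAGGT-3'

Reading the sequence 3'→5' and pairing each base (A↔T, G↔C) gives the reverse complement directly.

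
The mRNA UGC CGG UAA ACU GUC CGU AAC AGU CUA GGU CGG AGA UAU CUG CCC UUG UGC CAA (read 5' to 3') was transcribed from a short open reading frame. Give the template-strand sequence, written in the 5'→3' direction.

5'-TTGGCACAAGGGCAGATATCTCCGACCTAGACTGTTACGGACAGTTTACCGGCA-3'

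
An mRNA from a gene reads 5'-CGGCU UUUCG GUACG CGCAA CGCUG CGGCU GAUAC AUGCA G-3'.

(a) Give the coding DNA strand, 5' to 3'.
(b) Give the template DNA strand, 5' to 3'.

(a) The coding strand matches the mRNA with U→T.
(b) The template strand is the reverse complement of the coding strand.

(a) 5'-CGGCTTTTCGGTACGCGCAACGCTGCGGCTGATACATGCAG-3'
(b) 5′-CTGCATGTATCAGCCGCAGCGTTGCGCGTACCGAAAAGCCG-3′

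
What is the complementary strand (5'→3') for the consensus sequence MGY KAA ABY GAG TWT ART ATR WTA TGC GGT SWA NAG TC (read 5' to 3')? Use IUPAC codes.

Standard pairs A↔T, G↔C; ambiguity codes pair R↔Y, M↔K, W↔W, S↔S, B↔V, N↔N. Complement (KCRMTTTVRCTCAWATYATAYWATACGCCASWTNTCAG), then reverse for 5'→3'.

5'-GACTNTWSACCGCATAWYATAYTAWACTCRVTTTMRCK-3'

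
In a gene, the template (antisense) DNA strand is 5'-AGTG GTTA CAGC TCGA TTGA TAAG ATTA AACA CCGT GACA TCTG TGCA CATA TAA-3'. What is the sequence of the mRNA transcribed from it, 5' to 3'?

5'-UUAUAUGUGCACAGAUGUCACGGUGUUUAAUCUUAUCAAUCGAGCUGUAACCACU-3'

The mRNA has the sequence of the coding strand (reverse complement of the template) with T→U. Reverse complement of AGTGGTTACAGCTCGATTGATAAGATTAAACACCGTGACATCTGTGCACATATAA is TTATATGTGCACAGATGTCACGGTGTTTAATCTTATCAATCGAGCTGTAACCACT; then T→U.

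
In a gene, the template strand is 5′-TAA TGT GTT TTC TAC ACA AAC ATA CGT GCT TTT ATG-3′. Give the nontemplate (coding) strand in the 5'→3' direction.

5'-CATAAAAGCACGTATGTTTGTGTAGAAAACACATTA-3'

The coding strand is complementary and antiparallel to the template: take the complement (A↔T, G↔C) and reverse.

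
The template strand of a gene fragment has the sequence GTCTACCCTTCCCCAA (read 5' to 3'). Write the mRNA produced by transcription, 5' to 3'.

5'-UUGGGGAAGGGUAGAC-3'

RNA polymerase reads the template 3'→5' and synthesizes mRNA 5'→3' by base-pairing (A→U, T→A, G↔C). The complement of the template is CAGATGGGAAGGGGTT; antiparallel, so 5'→3' the coding strand is TTGGGGAAGGGTAGAC. Replace T with U for the mRNA.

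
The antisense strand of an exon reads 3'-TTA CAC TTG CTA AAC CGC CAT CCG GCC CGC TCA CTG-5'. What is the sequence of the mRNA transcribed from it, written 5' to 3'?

5'-AAUGUGAACGAUUUGGCGGUAGGCCGGGCGAGUGAC-3'

Reading the template 3'→5' as shown, RNA polymerase pairs each base (A→U, T→A, G↔C) to build mRNA 5'→3' directly.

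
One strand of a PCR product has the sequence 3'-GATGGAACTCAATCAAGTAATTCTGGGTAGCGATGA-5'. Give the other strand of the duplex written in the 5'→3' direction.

The strand is given 3'→5', so its complement runs 5'→3' in the same left-to-right order: pair each base A↔T, G↔C.

5'-CTACCTTGAGTTAGTTCATTAAGACCCATCGCTACT-3'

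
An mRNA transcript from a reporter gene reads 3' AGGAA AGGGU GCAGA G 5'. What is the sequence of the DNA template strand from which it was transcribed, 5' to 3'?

5'-TCCTTTCCCACGTCTC-3'

Written 5'→3' the mRNA is GAGACGUGGGAAAGGA, so the coding DNA strand is GAGACGTGGGAAAGGA. The template is its reverse complement.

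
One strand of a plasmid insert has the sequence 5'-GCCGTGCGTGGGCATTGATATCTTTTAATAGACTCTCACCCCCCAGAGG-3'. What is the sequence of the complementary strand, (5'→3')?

5'-CCTCTGGGGGGTGAGAGTCTATTAAAAGATATCAATGCCCACGCACGGC-3'

Pairing A↔T and G↔C gives CGGCACGCACCCGTAACTATAGAAAATTATCTGAGAGTGGGGGGTCTCC, running 3'→5'. Reverse for the 5'→3' convention.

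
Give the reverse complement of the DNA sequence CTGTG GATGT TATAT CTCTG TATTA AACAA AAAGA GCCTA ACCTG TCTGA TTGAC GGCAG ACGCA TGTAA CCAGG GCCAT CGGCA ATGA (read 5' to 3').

5′-TCATTGCCGATGGCCCTGGTTACATGCGTCTGCCGTCAATCAGACAGGTTAGGCTCTTTTTGTTTAATACAGAGATATAACATCCACAG-3′

Complement each base (A↔T, G↔C): GACACCTACAATATAGAGACATAATTTGTTTTTCTCGGATTGGACAGACTAACTGCCGTCTGCGTACATTGGTCCCGGTAGCCGTTACT. Then reverse.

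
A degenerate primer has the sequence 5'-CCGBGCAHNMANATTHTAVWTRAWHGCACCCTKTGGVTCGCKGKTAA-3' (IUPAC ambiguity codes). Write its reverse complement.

Standard pairs A↔T, G↔C; ambiguity codes pair R↔Y, M↔K, W↔W, B↔V, H↔D, N↔N. Complement (GGCVCGTDNKTNTAADATBWAYTWDCGTGGGAMACCBAGCGMCMATT), then reverse for 5'→3'.

5′-TTAMCMGCGABCCAMAGGGTGCDWTYAWBTADAATNTKNDTGCVCGG-3′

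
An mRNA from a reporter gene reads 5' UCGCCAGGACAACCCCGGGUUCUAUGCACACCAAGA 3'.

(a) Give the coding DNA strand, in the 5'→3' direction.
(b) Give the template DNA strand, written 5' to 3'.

(a) 5'-TCGCCAGGACAACCCCGGGTTCTATGCACACCAAGA-3'
(b) 5'-TCTTGGTGTGCATAGAACCCGGGGTTGTCCTGGCGA-3'

(a) The coding strand matches the mRNA with U→T.
(b) The template strand is the reverse complement of the coding strand.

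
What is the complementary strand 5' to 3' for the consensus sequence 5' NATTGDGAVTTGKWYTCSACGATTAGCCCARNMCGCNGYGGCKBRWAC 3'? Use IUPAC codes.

5'-GTWYVMGCCRCNGCGKNYTGGGCTAATCGTSGARWMCAABTCHCAATN-3'

Standard pairs A↔T, G↔C; ambiguity codes pair R↔Y, M↔K, W↔W, S↔S, B↔V, D↔H, N↔N. Complement (NTAACHCTBAACMWRAGSTGCTAATCGGGTYNKGCGNCRCCGMVYWTG), then reverse for 5'→3'.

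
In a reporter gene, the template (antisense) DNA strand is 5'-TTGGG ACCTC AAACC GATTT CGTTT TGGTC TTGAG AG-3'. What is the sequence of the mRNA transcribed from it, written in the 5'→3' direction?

5'-CUCUCAAGACCAAAACGAAAUCGGUUUGAGGUCCCAA-3'

The mRNA has the sequence of the coding strand (reverse complement of the template) with T→U. Reverse complement of TTGGGACCTCAAACCGATTTCGTTTTGGTCTTGAGAG is CTCTCAAGACCAAAACGAAATCGGTTTGAGGTCCCAA; then T→U.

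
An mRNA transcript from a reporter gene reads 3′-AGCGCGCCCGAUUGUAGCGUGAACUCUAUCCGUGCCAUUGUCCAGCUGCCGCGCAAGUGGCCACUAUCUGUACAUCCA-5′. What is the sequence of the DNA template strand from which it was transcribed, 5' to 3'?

Written 5'→3' the mRNA is ACCUACAUGUCUAUCACCGGUGAACGCGCCGUCGACCUGUUACCGUGCCUAUCUCAAGUGCGAUGUUAGCCCGCGCGA, so the coding DNA strand is ACCTACATGTCTATCACCGGTGAACGCGCCGTCGACCTGTTACCGTGCCTATCTCAAGTGCGATGTTAGCCCGCGCGA. The template is its reverse complement.

5'-TCGCGCGGGCTAACATCGCACTTGAGATAGGCACGGTAACAGGTCGACGGCGCGTTCACCGGTGATAGACATGTAGGT-3'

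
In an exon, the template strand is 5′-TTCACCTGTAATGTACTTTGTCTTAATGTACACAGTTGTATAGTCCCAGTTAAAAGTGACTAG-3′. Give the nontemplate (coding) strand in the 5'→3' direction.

The coding strand is complementary and antiparallel to the template: take the complement (A↔T, G↔C) and reverse.

5'-CTAGTCACTTTTAACTGGGACTATACAACTGTGTACATTAAGACAAAGTACATTACAGGTGAA-3'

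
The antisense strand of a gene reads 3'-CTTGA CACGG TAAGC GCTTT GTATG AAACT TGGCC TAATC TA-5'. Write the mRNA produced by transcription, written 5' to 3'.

5′-GAACUGUGCCAUUCGCGAAACAUACUUUGAACCGGAUUAGAU-3′

Reading the template 3'→5' as shown, RNA polymerase pairs each base (A→U, T→A, G↔C) to build mRNA 5'→3' directly.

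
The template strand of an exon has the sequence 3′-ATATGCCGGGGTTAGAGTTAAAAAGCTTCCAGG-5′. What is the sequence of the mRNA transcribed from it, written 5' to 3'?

Reading the template 3'→5' as shown, RNA polymerase pairs each base (A→U, T→A, G↔C) to build mRNA 5'→3' directly.

5'-UAUACGGCCCCAAUCUCAAUUUUUCGAAGGUCC-3'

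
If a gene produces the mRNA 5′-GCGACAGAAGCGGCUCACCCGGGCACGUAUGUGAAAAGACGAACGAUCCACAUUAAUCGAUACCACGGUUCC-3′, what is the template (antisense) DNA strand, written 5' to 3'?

Replace U with T to get the coding DNA strand: GCGACAGAAGCGGCTCACCCGGGCACGTATGTGAAAAGACGAACGATCCACATTAATCGATACCACGGTTCC. The template strand is its reverse complement (complement CGCTGTCTTCGCCGAGTGGGCCCGTGCATACACTTTTCTGCTTGCTAGGTGTAATTAGCTATGGTGCCAAGG, then reverse).

5'-GGAACCGTGGTATCGATTAATGTGGATCGTTCGTCTTTTCACATACGTGCCCGGGTGAGCCGCTTCTGTCGC-3'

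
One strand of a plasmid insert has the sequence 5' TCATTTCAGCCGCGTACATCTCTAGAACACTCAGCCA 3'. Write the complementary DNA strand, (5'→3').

The complement of TCATTTCAGCCGCGTACATCTCTAGAACACTCAGCCA is AGTAAAGTCGGCGCATGTAGAGATCTTGTGAGTCGGT (A↔T, G↔C). DNA strands are antiparallel, so the complementary strand runs 3'→5'; reversing gives the 5'→3' form.

5'-TGGCTGAGTGTTCTAGAGATGTACGCGGCTGAAATGA-3'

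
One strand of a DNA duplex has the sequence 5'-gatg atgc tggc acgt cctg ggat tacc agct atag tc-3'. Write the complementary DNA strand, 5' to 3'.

The complement of GATGATGCTGGCACGTCCTGGGATTACCAGCTATAGTC is CTACTACGACCGTGCAGGACCCTAATGGTCGATATCAG (A↔T, G↔C). DNA strands are antiparallel, so the complementary strand runs 3'→5'; reversing gives the 5'→3' form.

5'-GACTATAGCTGGTAATCCCAGGACGTGCCAGCATCATC-3'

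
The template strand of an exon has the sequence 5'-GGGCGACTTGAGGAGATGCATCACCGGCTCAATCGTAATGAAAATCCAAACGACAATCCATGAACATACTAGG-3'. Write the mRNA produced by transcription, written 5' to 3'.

5'-CCUAGUAUGUUCAUGGAUUGUCGUUUGGAUUUUCAUUACGAUUGAGCCGGUGAUGCAUCUCCUCAAGUCGCCC-3'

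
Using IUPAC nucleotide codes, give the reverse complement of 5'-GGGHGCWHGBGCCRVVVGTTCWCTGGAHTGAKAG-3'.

Standard pairs A↔T, G↔C; ambiguity codes pair R↔Y, K↔M, W↔W, B↔V, H↔D. Complement (CCCDCGWDCVCGGYBBBCAAGWGACCTDACTMTC), then reverse for 5'→3'.

5'-CTMTCADTCCAGWGAACBBBYGGCVCDWGCDCCC-3'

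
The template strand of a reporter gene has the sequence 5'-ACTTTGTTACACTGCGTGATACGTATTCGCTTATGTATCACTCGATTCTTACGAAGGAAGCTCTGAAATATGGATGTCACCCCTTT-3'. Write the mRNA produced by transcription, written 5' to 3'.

5'-AAAGGGGUGACAUCCAUAUUUCAGAGCUUCCUUCGUAAGAAUCGAGUGAUACAUAAGCGAAUACGUAUCACGCAGUGUAACAAAGU-3'

RNA polymerase reads the template 3'→5' and synthesizes mRNA 5'→3' by base-pairing (A→U, T→A, G↔C). The complement of the template is TGAAACAATGTGACGCACTATGCATAAGCGAATACATAGTGAGCTAAGAATGCTTCCTTCGAGACTTTATACCTACAGTGGGGAAA; antiparallel, so 5'→3' the coding strand is AAAGGGGTGACATCCATATTTCAGAGCTTCCTTCGTAAGAATCGAGTGATACATAAGCGAATACGTATCACGCAGTGTAACAAAGT. Replace T with U for the mRNA.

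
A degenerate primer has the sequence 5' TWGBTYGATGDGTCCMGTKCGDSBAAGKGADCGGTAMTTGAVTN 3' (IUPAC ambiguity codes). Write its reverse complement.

5'-NABTCAAKTACCGHTCMCTTVSHCGMACKGGACHCATCRAVCWA-3'

Standard pairs A↔T, G↔C; ambiguity codes pair Y↔R, M↔K, W↔W, S↔S, B↔V, D↔H, N↔N. Complement (AWCVARCTACHCAGGKCAMGCHSVTTCMCTHGCCATKAACTBAN), then reverse for 5'→3'.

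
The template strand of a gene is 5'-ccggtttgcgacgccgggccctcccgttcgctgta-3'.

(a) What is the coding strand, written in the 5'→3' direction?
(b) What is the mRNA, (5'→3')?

(a) 5'-TACAGCGAACGGGAGGGCCCGGCGTCGCAAACCGG-3'
(b) 5′-UACAGCGAACGGGAGGGCCCGGCGUCGCAAACCGG-3′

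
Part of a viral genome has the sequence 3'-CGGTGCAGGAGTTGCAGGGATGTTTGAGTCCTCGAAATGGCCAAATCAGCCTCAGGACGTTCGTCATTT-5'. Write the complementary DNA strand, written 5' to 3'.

The strand is given 3'→5', so its complement runs 5'→3' in the same left-to-right order: pair each base A↔T, G↔C.

5'-GCCACGTCCTCAACGTCCCTACAAACTCAGGAGCTTTACCGGTTTAGTCGGAGTCCTGCAAGCAGTAAA-3'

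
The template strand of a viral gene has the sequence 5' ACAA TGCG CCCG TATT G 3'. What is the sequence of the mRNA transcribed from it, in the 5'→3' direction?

RNA polymerase reads the template 3'→5' and synthesizes mRNA 5'→3' by base-pairing (A→U, T→A, G↔C). The complement of the template is TGTTACGCGGGCATAAC; antiparallel, so 5'→3' the coding strand is CAATACGGGCGCATTGT. Replace T with U for the mRNA.

5'-CAAUACGGGCGCAUUGU-3'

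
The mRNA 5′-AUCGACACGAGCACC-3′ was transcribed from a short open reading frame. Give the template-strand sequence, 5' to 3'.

Replace U with T to get the coding DNA strand: ATCGACACGAGCACC. The template strand is its reverse complement (complement TAGCTGTGCTCGTGG, then reverse).

5'-GGTGCTCGTGTCGAT-3'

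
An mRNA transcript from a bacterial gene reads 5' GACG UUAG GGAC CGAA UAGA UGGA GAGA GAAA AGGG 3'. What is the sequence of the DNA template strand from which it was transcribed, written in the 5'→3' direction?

5'-CCCTTTTCTCTCTCCATCTATTCGGTCCCTAACGTC-3'

Replace U with T to get the coding DNA strand: GACGTTAGGGACCGAATAGATGGAGAGAGAAAAGGG. The template strand is its reverse complement (complement CTGCAATCCCTGGCTTATCTACCTCTCTCTTTTCCC, then reverse).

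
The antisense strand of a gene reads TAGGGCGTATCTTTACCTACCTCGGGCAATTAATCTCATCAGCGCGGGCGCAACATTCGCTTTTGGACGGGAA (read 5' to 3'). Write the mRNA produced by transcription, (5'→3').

The mRNA has the sequence of the coding strand (reverse complement of the template) with T→U. Reverse complement of TAGGGCGTATCTTTACCTACCTCGGGCAATTAATCTCATCAGCGCGGGCGCAACATTCGCTTTTGGACGGGAA is TTCCCGTCCAAAAGCGAATGTTGCGCCCGCGCTGATGAGATTAATTGCCCGAGGTAGGTAAAGATACGCCCTA; then T→U.

5'-UUCCCGUCCAAAAGCGAAUGUUGCGCCCGCGCUGAUGAGAUUAAUUGCCCGAGGUAGGUAAAGAUACGCCCUA-3'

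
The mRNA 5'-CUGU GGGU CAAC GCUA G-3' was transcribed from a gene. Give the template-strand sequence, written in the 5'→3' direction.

5'-CTAGCGTTGACCCACAG-3'

Replace U with T to get the coding DNA strand: CTGTGGGTCAACGCTAG. The template strand is its reverse complement (complement GACACCCAGTTGCGATC, then reverse).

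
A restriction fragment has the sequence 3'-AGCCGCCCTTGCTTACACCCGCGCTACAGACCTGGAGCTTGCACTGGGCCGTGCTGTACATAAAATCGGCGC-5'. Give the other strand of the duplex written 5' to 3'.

The strand is given 3'→5', so its complement runs 5'→3' in the same left-to-right order: pair each base A↔T, G↔C.

5′-TCGGCGGGAACGAATGTGGGCGCGATGTCTGGACCTCGAACGTGACCCGGCACGACATGTATTTTAGCCGCG-3′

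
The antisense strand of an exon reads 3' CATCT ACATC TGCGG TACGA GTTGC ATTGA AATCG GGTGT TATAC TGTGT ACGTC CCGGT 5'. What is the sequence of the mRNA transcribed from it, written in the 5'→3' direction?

Reading the template 3'→5' as shown, RNA polymerase pairs each base (A→U, T→A, G↔C) to build mRNA 5'→3' directly.

5'-GUAGAUGUAGACGCCAUGCUCAACGUAACUUUAGCCCACAAUAUGACACAUGCAGGGCCA-3'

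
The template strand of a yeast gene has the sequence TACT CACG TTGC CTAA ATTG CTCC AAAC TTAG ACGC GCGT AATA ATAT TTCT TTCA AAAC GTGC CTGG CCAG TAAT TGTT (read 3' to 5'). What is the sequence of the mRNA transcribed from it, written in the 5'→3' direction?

5'-AUGAGUGCAACGGAUUUAACGAGGUUUGAAUCUGCGCGCAUUAUUAUAAAGAAAGUUUUGCACGGACCGGUCAUUAACAA-3'

Reading the template 3'→5' as shown, RNA polymerase pairs each base (A→U, T→A, G↔C) to build mRNA 5'→3' directly.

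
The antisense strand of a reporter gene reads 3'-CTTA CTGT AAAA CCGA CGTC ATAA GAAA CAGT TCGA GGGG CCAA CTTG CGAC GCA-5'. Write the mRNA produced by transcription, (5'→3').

Reading the template 3'→5' as shown, RNA polymerase pairs each base (A→U, T→A, G↔C) to build mRNA 5'→3' directly.

5'-GAAUGACAUUUUGGCUGCAGUAUUCUUUGUCAAGCUCCCCGGUUGAACGCUGCGU-3'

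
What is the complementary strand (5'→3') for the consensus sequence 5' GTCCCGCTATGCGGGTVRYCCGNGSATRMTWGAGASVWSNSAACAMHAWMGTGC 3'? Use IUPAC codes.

Standard pairs A↔T, G↔C; ambiguity codes pair R↔Y, M↔K, W↔W, S↔S, H↔D, V↔B, N↔N. Complement (CAGGGCGATACGCCCABYRGGCNCSTAYKAWCTCTSBWSNSTTGTKDTWKCACG), then reverse for 5'→3'.

5′-GCACKWTDKTGTTSNSWBSTCTCWAKYATSCNCGGRYBACCCGCATAGCGGGAC-3′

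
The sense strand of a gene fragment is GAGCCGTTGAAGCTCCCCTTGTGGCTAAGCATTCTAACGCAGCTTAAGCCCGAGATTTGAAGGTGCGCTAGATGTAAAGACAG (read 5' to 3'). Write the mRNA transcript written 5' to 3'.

5'-GAGCCGUUGAAGCUCCCCUUGUGGCUAAGCAUUCUAACGCAGCUUAAGCCCGAGAUUUGAAGGUGCGCUAGAUGUAAAGACAG-3'

mRNA has the coding-strand sequence with U in place of T.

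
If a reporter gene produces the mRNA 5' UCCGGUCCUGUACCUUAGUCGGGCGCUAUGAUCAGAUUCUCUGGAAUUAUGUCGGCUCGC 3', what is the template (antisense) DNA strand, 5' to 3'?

Replace U with T to get the coding DNA strand: TCCGGTCCTGTACCTTAGTCGGGCGCTATGATCAGATTCTCTGGAATTATGTCGGCTCGC. The template strand is its reverse complement (complement AGGCCAGGACATGGAATCAGCCCGCGATACTAGTCTAAGAGACCTTAATACAGCCGAGCG, then reverse).

5'-GCGAGCCGACATAATTCCAGAGAATCTGATCATAGCGCCCGACTAAGGTACAGGACCGGA-3'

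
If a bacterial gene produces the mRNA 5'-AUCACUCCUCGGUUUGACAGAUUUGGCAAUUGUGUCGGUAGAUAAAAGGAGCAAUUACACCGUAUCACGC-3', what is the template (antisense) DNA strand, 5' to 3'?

5'-GCGTGATACGGTGTAATTGCTCCTTTTATCTACCGACACAATTGCCAAATCTGTCAAACCGAGGAGTGAT-3'

Replace U with T to get the coding DNA strand: ATCACTCCTCGGTTTGACAGATTTGGCAATTGTGTCGGTAGATAAAAGGAGCAATTACACCGTATCACGC. The template strand is its reverse complement (complement TAGTGAGGAGCCAAACTGTCTAAACCGTTAACACAGCCATCTATTTTCCTCGTTAATGTGGCATAGTGCG, then reverse).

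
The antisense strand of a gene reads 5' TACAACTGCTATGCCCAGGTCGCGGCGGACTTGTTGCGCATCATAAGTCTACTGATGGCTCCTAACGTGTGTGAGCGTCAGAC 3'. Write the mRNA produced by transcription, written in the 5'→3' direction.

5'-GUCUGACGCUCACACACGUUAGGAGCCAUCAGUAGACUUAUGAUGCGCAACAAGUCCGCCGCGACCUGGGCAUAGCAGUUGUA-3'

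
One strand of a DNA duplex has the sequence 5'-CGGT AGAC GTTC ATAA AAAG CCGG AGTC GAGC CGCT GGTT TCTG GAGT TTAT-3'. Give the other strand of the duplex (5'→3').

5'-ATAAACTCCAGAAACCAGCGGCTCGACTCCGGCTTTTTATGAACGTCTACCG-3'

The complement of CGGTAGACGTTCATAAAAAGCCGGAGTCGAGCCGCTGGTTTCTGGAGTTTAT is GCCATCTGCAAGTATTTTTCGGCCTCAGCTCGGCGACCAAAGACCTCAAATA (A↔T, G↔C). DNA strands are antiparallel, so the complementary strand runs 3'→5'; reversing gives the 5'→3' form.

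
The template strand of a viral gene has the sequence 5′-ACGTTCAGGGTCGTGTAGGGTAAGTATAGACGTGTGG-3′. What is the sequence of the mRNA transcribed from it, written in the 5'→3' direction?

5′-CCACACGUCUAUACUUACCCUACACGACCCUGAACGU-3′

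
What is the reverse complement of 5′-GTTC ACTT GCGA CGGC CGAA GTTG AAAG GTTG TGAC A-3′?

Reading the sequence 3'→5' and pairing each base (A↔T, G↔C) gives the reverse complement directly.

5'-TGTCACAACCTTTCAACTTCGGCCGTCGCAAGTGAAC-3'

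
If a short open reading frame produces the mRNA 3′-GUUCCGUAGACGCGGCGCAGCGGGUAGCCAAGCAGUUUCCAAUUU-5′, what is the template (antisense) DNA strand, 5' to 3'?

Written 5'→3' the mRNA is UUUAACCUUUGACGAACCGAUGGGCGACGCGGCGCAGAUGCCUUG, so the coding DNA strand is TTTAACCTTTGACGAACCGATGGGCGACGCGGCGCAGATGCCTTG. The template is its reverse complement.

5'-CAAGGCATCTGCGCCGCGTCGCCCATCGGTTCGTCAAAGGTTAAA-3'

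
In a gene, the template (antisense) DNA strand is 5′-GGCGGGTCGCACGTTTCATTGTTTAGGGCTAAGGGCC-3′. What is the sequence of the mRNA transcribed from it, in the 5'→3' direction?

5'-GGCCCUUAGCCCUAAACAAUGAAACGUGCGACCCGCC-3'

RNA polymerase reads the template 3'→5' and synthesizes mRNA 5'→3' by base-pairing (A→U, T→A, G↔C). The complement of the template is CCGCCCAGCGTGCAAAGTAACAAATCCCGATTCCCGG; antiparallel, so 5'→3' the coding strand is GGCCCTTAGCCCTAAACAATGAAACGTGCGACCCGCC. Replace T with U for the mRNA.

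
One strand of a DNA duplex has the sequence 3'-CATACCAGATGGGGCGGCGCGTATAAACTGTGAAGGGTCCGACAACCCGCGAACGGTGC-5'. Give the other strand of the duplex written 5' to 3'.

The strand is given 3'→5', so its complement runs 5'→3' in the same left-to-right order: pair each base A↔T, G↔C.

5'-GTATGGTCTACCCCGCCGCGCATATTTGACACTTCCCAGGCTGTTGGGCGCTTGCCACG-3'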